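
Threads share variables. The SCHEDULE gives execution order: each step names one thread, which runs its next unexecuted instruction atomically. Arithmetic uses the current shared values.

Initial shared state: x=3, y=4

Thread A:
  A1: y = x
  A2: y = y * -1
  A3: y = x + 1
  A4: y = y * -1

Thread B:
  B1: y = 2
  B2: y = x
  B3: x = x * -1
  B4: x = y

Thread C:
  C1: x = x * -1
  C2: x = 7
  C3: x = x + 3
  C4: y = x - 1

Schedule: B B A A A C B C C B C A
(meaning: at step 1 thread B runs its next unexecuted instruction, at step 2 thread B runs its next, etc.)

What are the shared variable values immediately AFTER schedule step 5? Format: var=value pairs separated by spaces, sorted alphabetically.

Answer: x=3 y=4

Derivation:
Step 1: thread B executes B1 (y = 2). Shared: x=3 y=2. PCs: A@0 B@1 C@0
Step 2: thread B executes B2 (y = x). Shared: x=3 y=3. PCs: A@0 B@2 C@0
Step 3: thread A executes A1 (y = x). Shared: x=3 y=3. PCs: A@1 B@2 C@0
Step 4: thread A executes A2 (y = y * -1). Shared: x=3 y=-3. PCs: A@2 B@2 C@0
Step 5: thread A executes A3 (y = x + 1). Shared: x=3 y=4. PCs: A@3 B@2 C@0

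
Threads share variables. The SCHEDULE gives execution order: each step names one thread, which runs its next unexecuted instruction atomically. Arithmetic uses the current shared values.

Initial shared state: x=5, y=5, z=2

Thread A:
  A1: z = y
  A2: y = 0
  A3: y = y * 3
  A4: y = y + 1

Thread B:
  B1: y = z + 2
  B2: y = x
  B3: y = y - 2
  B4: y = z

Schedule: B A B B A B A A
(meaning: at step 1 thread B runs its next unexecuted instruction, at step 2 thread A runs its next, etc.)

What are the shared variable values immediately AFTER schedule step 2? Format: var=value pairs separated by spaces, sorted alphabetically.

Step 1: thread B executes B1 (y = z + 2). Shared: x=5 y=4 z=2. PCs: A@0 B@1
Step 2: thread A executes A1 (z = y). Shared: x=5 y=4 z=4. PCs: A@1 B@1

Answer: x=5 y=4 z=4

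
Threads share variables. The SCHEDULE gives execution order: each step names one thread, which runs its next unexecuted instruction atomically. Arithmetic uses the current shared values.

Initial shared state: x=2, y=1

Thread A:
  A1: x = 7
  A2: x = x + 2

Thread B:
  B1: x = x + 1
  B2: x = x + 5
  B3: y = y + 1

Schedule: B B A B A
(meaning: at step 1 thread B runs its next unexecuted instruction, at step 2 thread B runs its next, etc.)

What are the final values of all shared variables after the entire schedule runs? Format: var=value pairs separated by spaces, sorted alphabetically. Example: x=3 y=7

Step 1: thread B executes B1 (x = x + 1). Shared: x=3 y=1. PCs: A@0 B@1
Step 2: thread B executes B2 (x = x + 5). Shared: x=8 y=1. PCs: A@0 B@2
Step 3: thread A executes A1 (x = 7). Shared: x=7 y=1. PCs: A@1 B@2
Step 4: thread B executes B3 (y = y + 1). Shared: x=7 y=2. PCs: A@1 B@3
Step 5: thread A executes A2 (x = x + 2). Shared: x=9 y=2. PCs: A@2 B@3

Answer: x=9 y=2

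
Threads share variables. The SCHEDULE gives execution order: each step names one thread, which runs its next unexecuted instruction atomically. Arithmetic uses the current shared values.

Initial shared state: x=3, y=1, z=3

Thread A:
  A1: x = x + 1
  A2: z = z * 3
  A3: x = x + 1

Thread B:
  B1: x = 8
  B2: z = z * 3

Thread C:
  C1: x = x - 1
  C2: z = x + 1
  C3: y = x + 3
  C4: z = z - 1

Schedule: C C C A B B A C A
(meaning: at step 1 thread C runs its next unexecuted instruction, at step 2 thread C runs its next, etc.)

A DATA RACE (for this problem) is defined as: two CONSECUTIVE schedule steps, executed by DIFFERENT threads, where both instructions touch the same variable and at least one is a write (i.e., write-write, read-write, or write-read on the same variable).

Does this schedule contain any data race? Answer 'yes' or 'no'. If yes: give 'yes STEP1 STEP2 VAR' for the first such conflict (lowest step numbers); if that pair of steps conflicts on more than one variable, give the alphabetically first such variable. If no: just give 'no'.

Answer: yes 3 4 x

Derivation:
Steps 1,2: same thread (C). No race.
Steps 2,3: same thread (C). No race.
Steps 3,4: C(y = x + 3) vs A(x = x + 1). RACE on x (R-W).
Steps 4,5: A(x = x + 1) vs B(x = 8). RACE on x (W-W).
Steps 5,6: same thread (B). No race.
Steps 6,7: B(z = z * 3) vs A(z = z * 3). RACE on z (W-W).
Steps 7,8: A(z = z * 3) vs C(z = z - 1). RACE on z (W-W).
Steps 8,9: C(r=z,w=z) vs A(r=x,w=x). No conflict.
First conflict at steps 3,4.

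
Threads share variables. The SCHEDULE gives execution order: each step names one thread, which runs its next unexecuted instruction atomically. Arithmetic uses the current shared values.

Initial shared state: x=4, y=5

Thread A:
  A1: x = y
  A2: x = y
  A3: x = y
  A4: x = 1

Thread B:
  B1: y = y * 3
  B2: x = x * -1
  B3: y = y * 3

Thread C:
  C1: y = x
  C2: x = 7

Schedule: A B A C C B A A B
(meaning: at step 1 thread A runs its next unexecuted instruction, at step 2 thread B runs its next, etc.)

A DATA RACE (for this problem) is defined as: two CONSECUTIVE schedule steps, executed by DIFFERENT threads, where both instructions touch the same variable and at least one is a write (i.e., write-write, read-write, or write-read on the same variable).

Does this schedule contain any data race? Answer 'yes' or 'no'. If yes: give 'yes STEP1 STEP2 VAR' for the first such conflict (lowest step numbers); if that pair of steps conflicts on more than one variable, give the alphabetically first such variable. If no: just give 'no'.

Steps 1,2: A(x = y) vs B(y = y * 3). RACE on y (R-W).
Steps 2,3: B(y = y * 3) vs A(x = y). RACE on y (W-R).
Steps 3,4: A(x = y) vs C(y = x). RACE on x (W-R), y (R-W). Multiple vars; alphabetically first is x.
Steps 4,5: same thread (C). No race.
Steps 5,6: C(x = 7) vs B(x = x * -1). RACE on x (W-W).
Steps 6,7: B(x = x * -1) vs A(x = y). RACE on x (W-W).
Steps 7,8: same thread (A). No race.
Steps 8,9: A(r=-,w=x) vs B(r=y,w=y). No conflict.
First conflict at steps 1,2.

Answer: yes 1 2 y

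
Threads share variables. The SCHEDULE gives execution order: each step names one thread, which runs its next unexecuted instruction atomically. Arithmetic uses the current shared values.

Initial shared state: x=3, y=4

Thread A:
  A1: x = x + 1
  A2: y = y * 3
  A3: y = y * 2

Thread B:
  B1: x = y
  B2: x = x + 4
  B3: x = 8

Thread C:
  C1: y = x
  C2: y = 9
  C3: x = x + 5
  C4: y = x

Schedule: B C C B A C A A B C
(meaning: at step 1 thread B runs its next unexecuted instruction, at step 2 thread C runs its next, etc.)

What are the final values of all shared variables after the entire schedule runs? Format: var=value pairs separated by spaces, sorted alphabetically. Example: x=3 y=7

Step 1: thread B executes B1 (x = y). Shared: x=4 y=4. PCs: A@0 B@1 C@0
Step 2: thread C executes C1 (y = x). Shared: x=4 y=4. PCs: A@0 B@1 C@1
Step 3: thread C executes C2 (y = 9). Shared: x=4 y=9. PCs: A@0 B@1 C@2
Step 4: thread B executes B2 (x = x + 4). Shared: x=8 y=9. PCs: A@0 B@2 C@2
Step 5: thread A executes A1 (x = x + 1). Shared: x=9 y=9. PCs: A@1 B@2 C@2
Step 6: thread C executes C3 (x = x + 5). Shared: x=14 y=9. PCs: A@1 B@2 C@3
Step 7: thread A executes A2 (y = y * 3). Shared: x=14 y=27. PCs: A@2 B@2 C@3
Step 8: thread A executes A3 (y = y * 2). Shared: x=14 y=54. PCs: A@3 B@2 C@3
Step 9: thread B executes B3 (x = 8). Shared: x=8 y=54. PCs: A@3 B@3 C@3
Step 10: thread C executes C4 (y = x). Shared: x=8 y=8. PCs: A@3 B@3 C@4

Answer: x=8 y=8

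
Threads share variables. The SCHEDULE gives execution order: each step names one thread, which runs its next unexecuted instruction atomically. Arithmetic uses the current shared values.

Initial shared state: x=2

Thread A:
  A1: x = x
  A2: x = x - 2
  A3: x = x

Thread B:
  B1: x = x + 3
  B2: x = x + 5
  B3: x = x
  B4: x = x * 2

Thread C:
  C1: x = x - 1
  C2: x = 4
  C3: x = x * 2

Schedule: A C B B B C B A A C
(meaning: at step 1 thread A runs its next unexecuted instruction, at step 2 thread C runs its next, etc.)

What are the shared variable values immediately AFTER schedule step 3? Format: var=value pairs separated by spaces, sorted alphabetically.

Step 1: thread A executes A1 (x = x). Shared: x=2. PCs: A@1 B@0 C@0
Step 2: thread C executes C1 (x = x - 1). Shared: x=1. PCs: A@1 B@0 C@1
Step 3: thread B executes B1 (x = x + 3). Shared: x=4. PCs: A@1 B@1 C@1

Answer: x=4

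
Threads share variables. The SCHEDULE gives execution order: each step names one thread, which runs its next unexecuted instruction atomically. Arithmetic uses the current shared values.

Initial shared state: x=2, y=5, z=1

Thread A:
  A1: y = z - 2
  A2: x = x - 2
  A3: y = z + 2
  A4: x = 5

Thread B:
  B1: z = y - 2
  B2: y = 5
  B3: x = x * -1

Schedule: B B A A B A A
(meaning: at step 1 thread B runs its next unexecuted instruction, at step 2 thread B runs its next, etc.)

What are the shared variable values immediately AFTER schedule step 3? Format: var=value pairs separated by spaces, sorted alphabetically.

Step 1: thread B executes B1 (z = y - 2). Shared: x=2 y=5 z=3. PCs: A@0 B@1
Step 2: thread B executes B2 (y = 5). Shared: x=2 y=5 z=3. PCs: A@0 B@2
Step 3: thread A executes A1 (y = z - 2). Shared: x=2 y=1 z=3. PCs: A@1 B@2

Answer: x=2 y=1 z=3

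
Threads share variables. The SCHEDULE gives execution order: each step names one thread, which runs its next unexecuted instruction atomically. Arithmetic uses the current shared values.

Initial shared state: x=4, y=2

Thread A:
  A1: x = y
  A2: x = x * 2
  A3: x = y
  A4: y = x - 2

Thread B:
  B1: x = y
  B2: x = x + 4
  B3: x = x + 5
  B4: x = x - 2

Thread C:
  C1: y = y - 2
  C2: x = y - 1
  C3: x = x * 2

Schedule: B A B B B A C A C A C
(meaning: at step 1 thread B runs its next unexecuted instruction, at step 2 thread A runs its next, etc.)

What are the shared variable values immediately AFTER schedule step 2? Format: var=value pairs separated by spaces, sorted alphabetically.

Answer: x=2 y=2

Derivation:
Step 1: thread B executes B1 (x = y). Shared: x=2 y=2. PCs: A@0 B@1 C@0
Step 2: thread A executes A1 (x = y). Shared: x=2 y=2. PCs: A@1 B@1 C@0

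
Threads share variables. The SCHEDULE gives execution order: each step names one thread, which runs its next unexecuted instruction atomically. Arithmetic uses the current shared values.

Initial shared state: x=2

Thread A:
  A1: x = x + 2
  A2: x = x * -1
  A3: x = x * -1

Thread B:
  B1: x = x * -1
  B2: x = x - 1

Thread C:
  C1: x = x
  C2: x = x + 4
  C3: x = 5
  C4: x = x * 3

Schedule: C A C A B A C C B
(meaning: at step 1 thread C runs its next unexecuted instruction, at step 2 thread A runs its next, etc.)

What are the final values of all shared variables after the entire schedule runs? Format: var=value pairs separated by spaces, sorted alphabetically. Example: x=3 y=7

Step 1: thread C executes C1 (x = x). Shared: x=2. PCs: A@0 B@0 C@1
Step 2: thread A executes A1 (x = x + 2). Shared: x=4. PCs: A@1 B@0 C@1
Step 3: thread C executes C2 (x = x + 4). Shared: x=8. PCs: A@1 B@0 C@2
Step 4: thread A executes A2 (x = x * -1). Shared: x=-8. PCs: A@2 B@0 C@2
Step 5: thread B executes B1 (x = x * -1). Shared: x=8. PCs: A@2 B@1 C@2
Step 6: thread A executes A3 (x = x * -1). Shared: x=-8. PCs: A@3 B@1 C@2
Step 7: thread C executes C3 (x = 5). Shared: x=5. PCs: A@3 B@1 C@3
Step 8: thread C executes C4 (x = x * 3). Shared: x=15. PCs: A@3 B@1 C@4
Step 9: thread B executes B2 (x = x - 1). Shared: x=14. PCs: A@3 B@2 C@4

Answer: x=14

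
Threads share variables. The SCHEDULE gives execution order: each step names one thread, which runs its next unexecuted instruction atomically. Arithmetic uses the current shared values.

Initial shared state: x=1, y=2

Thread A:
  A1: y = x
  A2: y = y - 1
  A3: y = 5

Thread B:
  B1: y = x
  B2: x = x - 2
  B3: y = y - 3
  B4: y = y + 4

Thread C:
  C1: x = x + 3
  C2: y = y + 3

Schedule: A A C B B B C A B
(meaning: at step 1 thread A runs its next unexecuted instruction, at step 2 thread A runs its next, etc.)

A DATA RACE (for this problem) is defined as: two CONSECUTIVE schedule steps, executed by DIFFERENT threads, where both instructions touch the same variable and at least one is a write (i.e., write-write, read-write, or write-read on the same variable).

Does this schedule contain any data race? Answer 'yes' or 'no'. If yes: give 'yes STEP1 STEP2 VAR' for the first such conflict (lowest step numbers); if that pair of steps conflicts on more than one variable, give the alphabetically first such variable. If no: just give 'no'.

Answer: yes 3 4 x

Derivation:
Steps 1,2: same thread (A). No race.
Steps 2,3: A(r=y,w=y) vs C(r=x,w=x). No conflict.
Steps 3,4: C(x = x + 3) vs B(y = x). RACE on x (W-R).
Steps 4,5: same thread (B). No race.
Steps 5,6: same thread (B). No race.
Steps 6,7: B(y = y - 3) vs C(y = y + 3). RACE on y (W-W).
Steps 7,8: C(y = y + 3) vs A(y = 5). RACE on y (W-W).
Steps 8,9: A(y = 5) vs B(y = y + 4). RACE on y (W-W).
First conflict at steps 3,4.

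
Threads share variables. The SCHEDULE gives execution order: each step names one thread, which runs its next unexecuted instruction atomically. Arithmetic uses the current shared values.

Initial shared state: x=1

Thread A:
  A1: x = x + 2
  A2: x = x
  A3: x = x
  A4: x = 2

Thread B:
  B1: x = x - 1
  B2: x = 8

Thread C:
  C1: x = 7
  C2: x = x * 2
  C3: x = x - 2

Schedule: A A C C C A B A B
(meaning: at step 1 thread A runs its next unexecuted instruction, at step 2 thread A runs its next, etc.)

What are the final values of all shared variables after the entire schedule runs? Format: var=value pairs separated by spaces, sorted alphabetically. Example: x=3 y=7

Step 1: thread A executes A1 (x = x + 2). Shared: x=3. PCs: A@1 B@0 C@0
Step 2: thread A executes A2 (x = x). Shared: x=3. PCs: A@2 B@0 C@0
Step 3: thread C executes C1 (x = 7). Shared: x=7. PCs: A@2 B@0 C@1
Step 4: thread C executes C2 (x = x * 2). Shared: x=14. PCs: A@2 B@0 C@2
Step 5: thread C executes C3 (x = x - 2). Shared: x=12. PCs: A@2 B@0 C@3
Step 6: thread A executes A3 (x = x). Shared: x=12. PCs: A@3 B@0 C@3
Step 7: thread B executes B1 (x = x - 1). Shared: x=11. PCs: A@3 B@1 C@3
Step 8: thread A executes A4 (x = 2). Shared: x=2. PCs: A@4 B@1 C@3
Step 9: thread B executes B2 (x = 8). Shared: x=8. PCs: A@4 B@2 C@3

Answer: x=8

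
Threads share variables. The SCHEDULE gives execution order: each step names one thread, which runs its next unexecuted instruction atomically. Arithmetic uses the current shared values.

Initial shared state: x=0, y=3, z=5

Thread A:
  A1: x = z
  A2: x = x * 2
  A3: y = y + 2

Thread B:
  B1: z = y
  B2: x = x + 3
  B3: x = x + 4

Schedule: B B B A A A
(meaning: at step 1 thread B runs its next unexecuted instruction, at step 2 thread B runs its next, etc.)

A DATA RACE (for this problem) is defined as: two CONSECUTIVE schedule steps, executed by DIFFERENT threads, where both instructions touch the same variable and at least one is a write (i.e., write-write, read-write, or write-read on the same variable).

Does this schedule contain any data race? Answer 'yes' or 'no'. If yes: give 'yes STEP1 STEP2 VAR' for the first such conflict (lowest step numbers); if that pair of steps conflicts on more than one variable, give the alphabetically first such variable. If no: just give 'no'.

Steps 1,2: same thread (B). No race.
Steps 2,3: same thread (B). No race.
Steps 3,4: B(x = x + 4) vs A(x = z). RACE on x (W-W).
Steps 4,5: same thread (A). No race.
Steps 5,6: same thread (A). No race.
First conflict at steps 3,4.

Answer: yes 3 4 x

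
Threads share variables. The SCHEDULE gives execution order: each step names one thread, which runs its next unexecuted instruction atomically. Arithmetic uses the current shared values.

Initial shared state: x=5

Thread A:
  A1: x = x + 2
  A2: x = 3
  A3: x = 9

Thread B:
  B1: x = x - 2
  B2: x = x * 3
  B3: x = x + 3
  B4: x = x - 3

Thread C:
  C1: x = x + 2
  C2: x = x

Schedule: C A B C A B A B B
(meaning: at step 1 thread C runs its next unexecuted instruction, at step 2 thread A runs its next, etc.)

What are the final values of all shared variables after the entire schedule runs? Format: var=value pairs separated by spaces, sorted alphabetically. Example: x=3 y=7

Answer: x=9

Derivation:
Step 1: thread C executes C1 (x = x + 2). Shared: x=7. PCs: A@0 B@0 C@1
Step 2: thread A executes A1 (x = x + 2). Shared: x=9. PCs: A@1 B@0 C@1
Step 3: thread B executes B1 (x = x - 2). Shared: x=7. PCs: A@1 B@1 C@1
Step 4: thread C executes C2 (x = x). Shared: x=7. PCs: A@1 B@1 C@2
Step 5: thread A executes A2 (x = 3). Shared: x=3. PCs: A@2 B@1 C@2
Step 6: thread B executes B2 (x = x * 3). Shared: x=9. PCs: A@2 B@2 C@2
Step 7: thread A executes A3 (x = 9). Shared: x=9. PCs: A@3 B@2 C@2
Step 8: thread B executes B3 (x = x + 3). Shared: x=12. PCs: A@3 B@3 C@2
Step 9: thread B executes B4 (x = x - 3). Shared: x=9. PCs: A@3 B@4 C@2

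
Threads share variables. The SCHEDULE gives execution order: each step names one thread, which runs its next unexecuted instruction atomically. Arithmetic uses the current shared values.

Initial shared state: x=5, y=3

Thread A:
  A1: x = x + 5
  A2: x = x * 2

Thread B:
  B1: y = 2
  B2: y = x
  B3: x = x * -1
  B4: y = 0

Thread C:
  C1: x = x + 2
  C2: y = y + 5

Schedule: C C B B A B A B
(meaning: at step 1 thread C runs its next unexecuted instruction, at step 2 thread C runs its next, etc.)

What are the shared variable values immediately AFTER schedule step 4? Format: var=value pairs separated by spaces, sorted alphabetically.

Step 1: thread C executes C1 (x = x + 2). Shared: x=7 y=3. PCs: A@0 B@0 C@1
Step 2: thread C executes C2 (y = y + 5). Shared: x=7 y=8. PCs: A@0 B@0 C@2
Step 3: thread B executes B1 (y = 2). Shared: x=7 y=2. PCs: A@0 B@1 C@2
Step 4: thread B executes B2 (y = x). Shared: x=7 y=7. PCs: A@0 B@2 C@2

Answer: x=7 y=7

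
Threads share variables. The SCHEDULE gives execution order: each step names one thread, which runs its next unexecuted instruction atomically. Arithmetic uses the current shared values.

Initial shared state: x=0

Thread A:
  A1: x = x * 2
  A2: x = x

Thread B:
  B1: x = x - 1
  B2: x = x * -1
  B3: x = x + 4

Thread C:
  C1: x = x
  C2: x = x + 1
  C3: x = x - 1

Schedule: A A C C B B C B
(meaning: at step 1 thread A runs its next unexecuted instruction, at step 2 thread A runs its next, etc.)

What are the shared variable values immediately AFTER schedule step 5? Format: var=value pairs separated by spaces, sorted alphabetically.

Answer: x=0

Derivation:
Step 1: thread A executes A1 (x = x * 2). Shared: x=0. PCs: A@1 B@0 C@0
Step 2: thread A executes A2 (x = x). Shared: x=0. PCs: A@2 B@0 C@0
Step 3: thread C executes C1 (x = x). Shared: x=0. PCs: A@2 B@0 C@1
Step 4: thread C executes C2 (x = x + 1). Shared: x=1. PCs: A@2 B@0 C@2
Step 5: thread B executes B1 (x = x - 1). Shared: x=0. PCs: A@2 B@1 C@2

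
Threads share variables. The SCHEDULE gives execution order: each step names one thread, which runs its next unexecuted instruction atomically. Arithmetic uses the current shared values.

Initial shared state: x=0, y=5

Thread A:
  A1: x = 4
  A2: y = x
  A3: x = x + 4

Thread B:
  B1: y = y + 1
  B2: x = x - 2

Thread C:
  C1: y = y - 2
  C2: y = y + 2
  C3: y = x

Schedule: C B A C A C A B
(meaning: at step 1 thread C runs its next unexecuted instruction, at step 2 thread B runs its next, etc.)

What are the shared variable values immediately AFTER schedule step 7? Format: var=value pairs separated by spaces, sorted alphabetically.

Step 1: thread C executes C1 (y = y - 2). Shared: x=0 y=3. PCs: A@0 B@0 C@1
Step 2: thread B executes B1 (y = y + 1). Shared: x=0 y=4. PCs: A@0 B@1 C@1
Step 3: thread A executes A1 (x = 4). Shared: x=4 y=4. PCs: A@1 B@1 C@1
Step 4: thread C executes C2 (y = y + 2). Shared: x=4 y=6. PCs: A@1 B@1 C@2
Step 5: thread A executes A2 (y = x). Shared: x=4 y=4. PCs: A@2 B@1 C@2
Step 6: thread C executes C3 (y = x). Shared: x=4 y=4. PCs: A@2 B@1 C@3
Step 7: thread A executes A3 (x = x + 4). Shared: x=8 y=4. PCs: A@3 B@1 C@3

Answer: x=8 y=4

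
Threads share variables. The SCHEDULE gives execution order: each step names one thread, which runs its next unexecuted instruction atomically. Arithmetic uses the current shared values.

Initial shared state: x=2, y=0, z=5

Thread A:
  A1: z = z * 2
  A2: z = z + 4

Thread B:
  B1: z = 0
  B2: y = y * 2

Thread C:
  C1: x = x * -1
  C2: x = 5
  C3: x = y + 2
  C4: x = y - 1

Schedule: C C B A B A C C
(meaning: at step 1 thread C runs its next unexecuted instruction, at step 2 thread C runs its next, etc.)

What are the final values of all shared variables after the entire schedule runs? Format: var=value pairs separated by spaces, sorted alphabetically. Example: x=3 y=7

Step 1: thread C executes C1 (x = x * -1). Shared: x=-2 y=0 z=5. PCs: A@0 B@0 C@1
Step 2: thread C executes C2 (x = 5). Shared: x=5 y=0 z=5. PCs: A@0 B@0 C@2
Step 3: thread B executes B1 (z = 0). Shared: x=5 y=0 z=0. PCs: A@0 B@1 C@2
Step 4: thread A executes A1 (z = z * 2). Shared: x=5 y=0 z=0. PCs: A@1 B@1 C@2
Step 5: thread B executes B2 (y = y * 2). Shared: x=5 y=0 z=0. PCs: A@1 B@2 C@2
Step 6: thread A executes A2 (z = z + 4). Shared: x=5 y=0 z=4. PCs: A@2 B@2 C@2
Step 7: thread C executes C3 (x = y + 2). Shared: x=2 y=0 z=4. PCs: A@2 B@2 C@3
Step 8: thread C executes C4 (x = y - 1). Shared: x=-1 y=0 z=4. PCs: A@2 B@2 C@4

Answer: x=-1 y=0 z=4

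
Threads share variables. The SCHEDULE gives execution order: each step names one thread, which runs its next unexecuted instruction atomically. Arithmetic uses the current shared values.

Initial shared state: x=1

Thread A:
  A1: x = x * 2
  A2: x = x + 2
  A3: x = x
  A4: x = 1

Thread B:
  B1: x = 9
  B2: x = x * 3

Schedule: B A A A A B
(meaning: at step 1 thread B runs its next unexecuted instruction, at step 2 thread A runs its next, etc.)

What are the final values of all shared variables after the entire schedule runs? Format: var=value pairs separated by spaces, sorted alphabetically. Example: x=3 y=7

Answer: x=3

Derivation:
Step 1: thread B executes B1 (x = 9). Shared: x=9. PCs: A@0 B@1
Step 2: thread A executes A1 (x = x * 2). Shared: x=18. PCs: A@1 B@1
Step 3: thread A executes A2 (x = x + 2). Shared: x=20. PCs: A@2 B@1
Step 4: thread A executes A3 (x = x). Shared: x=20. PCs: A@3 B@1
Step 5: thread A executes A4 (x = 1). Shared: x=1. PCs: A@4 B@1
Step 6: thread B executes B2 (x = x * 3). Shared: x=3. PCs: A@4 B@2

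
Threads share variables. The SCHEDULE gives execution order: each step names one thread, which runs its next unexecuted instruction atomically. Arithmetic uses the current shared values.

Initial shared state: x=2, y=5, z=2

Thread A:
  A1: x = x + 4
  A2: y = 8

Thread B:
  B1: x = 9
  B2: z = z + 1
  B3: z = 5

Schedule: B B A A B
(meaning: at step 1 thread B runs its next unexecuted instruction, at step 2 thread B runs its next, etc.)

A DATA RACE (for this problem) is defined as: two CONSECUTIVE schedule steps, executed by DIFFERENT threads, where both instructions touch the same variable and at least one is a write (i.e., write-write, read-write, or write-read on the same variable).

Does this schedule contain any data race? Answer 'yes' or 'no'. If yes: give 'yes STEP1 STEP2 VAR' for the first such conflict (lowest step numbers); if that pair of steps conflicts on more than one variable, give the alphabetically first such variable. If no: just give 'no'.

Answer: no

Derivation:
Steps 1,2: same thread (B). No race.
Steps 2,3: B(r=z,w=z) vs A(r=x,w=x). No conflict.
Steps 3,4: same thread (A). No race.
Steps 4,5: A(r=-,w=y) vs B(r=-,w=z). No conflict.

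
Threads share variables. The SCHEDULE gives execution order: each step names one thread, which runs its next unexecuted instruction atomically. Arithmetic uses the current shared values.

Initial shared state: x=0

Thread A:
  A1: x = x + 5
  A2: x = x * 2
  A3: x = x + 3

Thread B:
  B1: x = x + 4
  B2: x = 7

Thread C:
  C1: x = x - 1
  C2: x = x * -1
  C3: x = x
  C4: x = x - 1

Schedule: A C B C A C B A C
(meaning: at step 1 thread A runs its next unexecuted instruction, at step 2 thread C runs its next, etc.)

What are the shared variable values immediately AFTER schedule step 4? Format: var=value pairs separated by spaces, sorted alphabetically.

Answer: x=-8

Derivation:
Step 1: thread A executes A1 (x = x + 5). Shared: x=5. PCs: A@1 B@0 C@0
Step 2: thread C executes C1 (x = x - 1). Shared: x=4. PCs: A@1 B@0 C@1
Step 3: thread B executes B1 (x = x + 4). Shared: x=8. PCs: A@1 B@1 C@1
Step 4: thread C executes C2 (x = x * -1). Shared: x=-8. PCs: A@1 B@1 C@2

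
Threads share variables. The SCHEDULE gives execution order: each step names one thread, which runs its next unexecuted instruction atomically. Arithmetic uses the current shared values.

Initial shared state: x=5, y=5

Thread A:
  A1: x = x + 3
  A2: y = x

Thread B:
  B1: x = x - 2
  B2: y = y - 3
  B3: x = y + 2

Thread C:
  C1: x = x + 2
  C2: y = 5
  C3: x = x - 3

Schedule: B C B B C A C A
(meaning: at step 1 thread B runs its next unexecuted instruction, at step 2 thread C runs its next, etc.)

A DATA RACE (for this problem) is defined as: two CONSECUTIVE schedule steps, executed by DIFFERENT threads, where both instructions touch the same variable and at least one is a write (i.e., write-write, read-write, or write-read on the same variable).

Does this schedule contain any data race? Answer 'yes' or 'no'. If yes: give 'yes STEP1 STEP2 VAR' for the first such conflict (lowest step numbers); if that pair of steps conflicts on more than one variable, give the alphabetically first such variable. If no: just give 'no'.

Answer: yes 1 2 x

Derivation:
Steps 1,2: B(x = x - 2) vs C(x = x + 2). RACE on x (W-W).
Steps 2,3: C(r=x,w=x) vs B(r=y,w=y). No conflict.
Steps 3,4: same thread (B). No race.
Steps 4,5: B(x = y + 2) vs C(y = 5). RACE on y (R-W).
Steps 5,6: C(r=-,w=y) vs A(r=x,w=x). No conflict.
Steps 6,7: A(x = x + 3) vs C(x = x - 3). RACE on x (W-W).
Steps 7,8: C(x = x - 3) vs A(y = x). RACE on x (W-R).
First conflict at steps 1,2.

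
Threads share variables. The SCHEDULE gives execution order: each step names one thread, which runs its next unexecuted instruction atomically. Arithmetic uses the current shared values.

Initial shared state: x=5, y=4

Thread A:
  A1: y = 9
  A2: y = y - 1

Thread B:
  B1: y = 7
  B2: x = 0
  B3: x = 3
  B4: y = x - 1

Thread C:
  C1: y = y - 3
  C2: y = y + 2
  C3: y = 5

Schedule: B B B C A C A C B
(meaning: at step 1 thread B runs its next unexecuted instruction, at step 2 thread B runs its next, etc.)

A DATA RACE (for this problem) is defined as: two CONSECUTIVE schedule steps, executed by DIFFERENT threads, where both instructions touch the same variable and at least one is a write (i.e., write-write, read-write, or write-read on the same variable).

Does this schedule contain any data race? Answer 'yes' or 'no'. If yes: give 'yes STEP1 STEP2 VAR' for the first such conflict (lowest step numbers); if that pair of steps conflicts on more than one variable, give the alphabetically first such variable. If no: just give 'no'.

Answer: yes 4 5 y

Derivation:
Steps 1,2: same thread (B). No race.
Steps 2,3: same thread (B). No race.
Steps 3,4: B(r=-,w=x) vs C(r=y,w=y). No conflict.
Steps 4,5: C(y = y - 3) vs A(y = 9). RACE on y (W-W).
Steps 5,6: A(y = 9) vs C(y = y + 2). RACE on y (W-W).
Steps 6,7: C(y = y + 2) vs A(y = y - 1). RACE on y (W-W).
Steps 7,8: A(y = y - 1) vs C(y = 5). RACE on y (W-W).
Steps 8,9: C(y = 5) vs B(y = x - 1). RACE on y (W-W).
First conflict at steps 4,5.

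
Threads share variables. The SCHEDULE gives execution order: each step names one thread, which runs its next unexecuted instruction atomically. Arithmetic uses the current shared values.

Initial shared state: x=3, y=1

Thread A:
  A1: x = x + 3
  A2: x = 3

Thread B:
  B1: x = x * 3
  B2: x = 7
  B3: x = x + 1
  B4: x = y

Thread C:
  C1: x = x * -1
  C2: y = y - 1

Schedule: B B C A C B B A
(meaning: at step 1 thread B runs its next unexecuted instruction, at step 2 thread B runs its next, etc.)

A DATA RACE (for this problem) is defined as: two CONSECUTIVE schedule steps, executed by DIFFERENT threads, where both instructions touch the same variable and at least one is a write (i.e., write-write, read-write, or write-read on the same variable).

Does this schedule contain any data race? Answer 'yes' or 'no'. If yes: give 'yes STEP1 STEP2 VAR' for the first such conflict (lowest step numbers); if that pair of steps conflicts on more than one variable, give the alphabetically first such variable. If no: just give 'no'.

Steps 1,2: same thread (B). No race.
Steps 2,3: B(x = 7) vs C(x = x * -1). RACE on x (W-W).
Steps 3,4: C(x = x * -1) vs A(x = x + 3). RACE on x (W-W).
Steps 4,5: A(r=x,w=x) vs C(r=y,w=y). No conflict.
Steps 5,6: C(r=y,w=y) vs B(r=x,w=x). No conflict.
Steps 6,7: same thread (B). No race.
Steps 7,8: B(x = y) vs A(x = 3). RACE on x (W-W).
First conflict at steps 2,3.

Answer: yes 2 3 x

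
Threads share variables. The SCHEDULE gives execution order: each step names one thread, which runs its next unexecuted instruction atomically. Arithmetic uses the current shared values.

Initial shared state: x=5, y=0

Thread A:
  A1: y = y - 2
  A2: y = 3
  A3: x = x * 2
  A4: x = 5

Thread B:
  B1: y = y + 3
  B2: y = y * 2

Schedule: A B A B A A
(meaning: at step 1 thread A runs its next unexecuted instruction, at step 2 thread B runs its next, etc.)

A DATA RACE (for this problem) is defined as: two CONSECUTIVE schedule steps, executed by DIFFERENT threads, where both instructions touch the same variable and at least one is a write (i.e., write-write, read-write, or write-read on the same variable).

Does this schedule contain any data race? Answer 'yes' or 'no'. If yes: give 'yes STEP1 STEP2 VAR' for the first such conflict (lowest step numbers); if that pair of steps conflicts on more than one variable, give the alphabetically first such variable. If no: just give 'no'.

Answer: yes 1 2 y

Derivation:
Steps 1,2: A(y = y - 2) vs B(y = y + 3). RACE on y (W-W).
Steps 2,3: B(y = y + 3) vs A(y = 3). RACE on y (W-W).
Steps 3,4: A(y = 3) vs B(y = y * 2). RACE on y (W-W).
Steps 4,5: B(r=y,w=y) vs A(r=x,w=x). No conflict.
Steps 5,6: same thread (A). No race.
First conflict at steps 1,2.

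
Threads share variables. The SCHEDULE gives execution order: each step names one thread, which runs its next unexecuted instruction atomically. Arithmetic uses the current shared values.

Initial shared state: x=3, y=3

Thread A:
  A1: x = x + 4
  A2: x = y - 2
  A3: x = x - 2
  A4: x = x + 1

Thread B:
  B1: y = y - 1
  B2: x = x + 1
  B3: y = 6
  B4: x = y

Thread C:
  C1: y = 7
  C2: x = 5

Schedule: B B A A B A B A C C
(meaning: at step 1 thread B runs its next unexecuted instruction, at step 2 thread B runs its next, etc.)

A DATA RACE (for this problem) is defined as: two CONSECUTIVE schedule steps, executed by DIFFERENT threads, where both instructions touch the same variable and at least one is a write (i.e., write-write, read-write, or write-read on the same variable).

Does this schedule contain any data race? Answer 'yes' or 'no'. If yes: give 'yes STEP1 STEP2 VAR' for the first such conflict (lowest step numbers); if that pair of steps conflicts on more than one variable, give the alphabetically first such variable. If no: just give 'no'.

Answer: yes 2 3 x

Derivation:
Steps 1,2: same thread (B). No race.
Steps 2,3: B(x = x + 1) vs A(x = x + 4). RACE on x (W-W).
Steps 3,4: same thread (A). No race.
Steps 4,5: A(x = y - 2) vs B(y = 6). RACE on y (R-W).
Steps 5,6: B(r=-,w=y) vs A(r=x,w=x). No conflict.
Steps 6,7: A(x = x - 2) vs B(x = y). RACE on x (W-W).
Steps 7,8: B(x = y) vs A(x = x + 1). RACE on x (W-W).
Steps 8,9: A(r=x,w=x) vs C(r=-,w=y). No conflict.
Steps 9,10: same thread (C). No race.
First conflict at steps 2,3.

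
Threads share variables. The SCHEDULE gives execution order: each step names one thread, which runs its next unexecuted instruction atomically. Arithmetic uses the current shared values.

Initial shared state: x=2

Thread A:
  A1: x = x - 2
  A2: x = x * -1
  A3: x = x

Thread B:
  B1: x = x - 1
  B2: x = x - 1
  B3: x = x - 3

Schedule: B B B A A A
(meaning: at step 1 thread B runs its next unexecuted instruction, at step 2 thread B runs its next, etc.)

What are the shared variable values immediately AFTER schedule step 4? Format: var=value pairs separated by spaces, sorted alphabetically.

Step 1: thread B executes B1 (x = x - 1). Shared: x=1. PCs: A@0 B@1
Step 2: thread B executes B2 (x = x - 1). Shared: x=0. PCs: A@0 B@2
Step 3: thread B executes B3 (x = x - 3). Shared: x=-3. PCs: A@0 B@3
Step 4: thread A executes A1 (x = x - 2). Shared: x=-5. PCs: A@1 B@3

Answer: x=-5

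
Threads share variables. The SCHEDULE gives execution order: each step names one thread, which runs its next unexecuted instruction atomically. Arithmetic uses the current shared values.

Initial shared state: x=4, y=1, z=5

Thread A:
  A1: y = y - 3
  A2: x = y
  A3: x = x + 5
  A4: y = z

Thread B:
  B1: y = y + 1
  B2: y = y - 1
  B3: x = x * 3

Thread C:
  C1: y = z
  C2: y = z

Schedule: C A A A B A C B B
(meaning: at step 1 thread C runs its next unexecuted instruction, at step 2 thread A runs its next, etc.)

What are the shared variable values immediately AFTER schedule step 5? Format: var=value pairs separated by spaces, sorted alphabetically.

Step 1: thread C executes C1 (y = z). Shared: x=4 y=5 z=5. PCs: A@0 B@0 C@1
Step 2: thread A executes A1 (y = y - 3). Shared: x=4 y=2 z=5. PCs: A@1 B@0 C@1
Step 3: thread A executes A2 (x = y). Shared: x=2 y=2 z=5. PCs: A@2 B@0 C@1
Step 4: thread A executes A3 (x = x + 5). Shared: x=7 y=2 z=5. PCs: A@3 B@0 C@1
Step 5: thread B executes B1 (y = y + 1). Shared: x=7 y=3 z=5. PCs: A@3 B@1 C@1

Answer: x=7 y=3 z=5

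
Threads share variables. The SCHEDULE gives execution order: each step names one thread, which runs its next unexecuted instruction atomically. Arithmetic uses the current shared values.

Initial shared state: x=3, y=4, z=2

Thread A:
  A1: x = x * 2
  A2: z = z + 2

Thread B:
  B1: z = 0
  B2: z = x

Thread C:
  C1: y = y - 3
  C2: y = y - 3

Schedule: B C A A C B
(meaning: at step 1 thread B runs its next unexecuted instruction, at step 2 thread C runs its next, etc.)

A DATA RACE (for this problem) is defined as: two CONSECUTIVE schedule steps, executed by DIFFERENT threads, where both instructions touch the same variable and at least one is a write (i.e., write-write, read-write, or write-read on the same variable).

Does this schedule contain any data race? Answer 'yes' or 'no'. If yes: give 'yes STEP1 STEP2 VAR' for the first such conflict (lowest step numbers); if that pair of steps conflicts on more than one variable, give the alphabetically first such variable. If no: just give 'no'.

Steps 1,2: B(r=-,w=z) vs C(r=y,w=y). No conflict.
Steps 2,3: C(r=y,w=y) vs A(r=x,w=x). No conflict.
Steps 3,4: same thread (A). No race.
Steps 4,5: A(r=z,w=z) vs C(r=y,w=y). No conflict.
Steps 5,6: C(r=y,w=y) vs B(r=x,w=z). No conflict.

Answer: no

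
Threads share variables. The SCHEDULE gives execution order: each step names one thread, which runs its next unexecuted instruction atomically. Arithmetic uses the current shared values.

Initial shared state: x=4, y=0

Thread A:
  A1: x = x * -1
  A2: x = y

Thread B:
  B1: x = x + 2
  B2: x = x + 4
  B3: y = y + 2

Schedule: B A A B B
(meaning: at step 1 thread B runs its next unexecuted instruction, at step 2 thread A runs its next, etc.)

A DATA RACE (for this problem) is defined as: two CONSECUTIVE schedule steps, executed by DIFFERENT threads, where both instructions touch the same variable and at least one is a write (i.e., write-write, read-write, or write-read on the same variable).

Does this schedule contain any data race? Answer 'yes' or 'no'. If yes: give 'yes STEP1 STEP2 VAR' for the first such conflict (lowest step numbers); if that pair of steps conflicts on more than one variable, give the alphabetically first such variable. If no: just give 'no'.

Answer: yes 1 2 x

Derivation:
Steps 1,2: B(x = x + 2) vs A(x = x * -1). RACE on x (W-W).
Steps 2,3: same thread (A). No race.
Steps 3,4: A(x = y) vs B(x = x + 4). RACE on x (W-W).
Steps 4,5: same thread (B). No race.
First conflict at steps 1,2.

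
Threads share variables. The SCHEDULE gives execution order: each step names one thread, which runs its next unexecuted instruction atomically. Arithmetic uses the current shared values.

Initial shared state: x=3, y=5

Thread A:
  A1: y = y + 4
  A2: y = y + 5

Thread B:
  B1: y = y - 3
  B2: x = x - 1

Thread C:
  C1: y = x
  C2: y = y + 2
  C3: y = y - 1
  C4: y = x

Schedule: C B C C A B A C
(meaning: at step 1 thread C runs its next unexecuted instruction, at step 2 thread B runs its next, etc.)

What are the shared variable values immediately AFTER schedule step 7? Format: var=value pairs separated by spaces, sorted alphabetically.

Answer: x=2 y=10

Derivation:
Step 1: thread C executes C1 (y = x). Shared: x=3 y=3. PCs: A@0 B@0 C@1
Step 2: thread B executes B1 (y = y - 3). Shared: x=3 y=0. PCs: A@0 B@1 C@1
Step 3: thread C executes C2 (y = y + 2). Shared: x=3 y=2. PCs: A@0 B@1 C@2
Step 4: thread C executes C3 (y = y - 1). Shared: x=3 y=1. PCs: A@0 B@1 C@3
Step 5: thread A executes A1 (y = y + 4). Shared: x=3 y=5. PCs: A@1 B@1 C@3
Step 6: thread B executes B2 (x = x - 1). Shared: x=2 y=5. PCs: A@1 B@2 C@3
Step 7: thread A executes A2 (y = y + 5). Shared: x=2 y=10. PCs: A@2 B@2 C@3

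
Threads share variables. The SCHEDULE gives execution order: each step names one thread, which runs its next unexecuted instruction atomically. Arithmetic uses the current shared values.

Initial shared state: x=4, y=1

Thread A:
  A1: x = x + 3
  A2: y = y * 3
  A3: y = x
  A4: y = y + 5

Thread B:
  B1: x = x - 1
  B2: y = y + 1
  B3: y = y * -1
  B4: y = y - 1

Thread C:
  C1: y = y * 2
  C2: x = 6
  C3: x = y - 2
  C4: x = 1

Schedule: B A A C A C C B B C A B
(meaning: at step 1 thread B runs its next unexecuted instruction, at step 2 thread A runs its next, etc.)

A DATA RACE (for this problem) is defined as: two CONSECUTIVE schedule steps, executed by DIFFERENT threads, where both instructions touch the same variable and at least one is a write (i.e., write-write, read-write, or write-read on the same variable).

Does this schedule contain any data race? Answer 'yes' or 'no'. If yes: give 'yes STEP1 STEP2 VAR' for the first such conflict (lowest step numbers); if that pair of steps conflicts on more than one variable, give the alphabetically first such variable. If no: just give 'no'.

Answer: yes 1 2 x

Derivation:
Steps 1,2: B(x = x - 1) vs A(x = x + 3). RACE on x (W-W).
Steps 2,3: same thread (A). No race.
Steps 3,4: A(y = y * 3) vs C(y = y * 2). RACE on y (W-W).
Steps 4,5: C(y = y * 2) vs A(y = x). RACE on y (W-W).
Steps 5,6: A(y = x) vs C(x = 6). RACE on x (R-W).
Steps 6,7: same thread (C). No race.
Steps 7,8: C(x = y - 2) vs B(y = y + 1). RACE on y (R-W).
Steps 8,9: same thread (B). No race.
Steps 9,10: B(r=y,w=y) vs C(r=-,w=x). No conflict.
Steps 10,11: C(r=-,w=x) vs A(r=y,w=y). No conflict.
Steps 11,12: A(y = y + 5) vs B(y = y - 1). RACE on y (W-W).
First conflict at steps 1,2.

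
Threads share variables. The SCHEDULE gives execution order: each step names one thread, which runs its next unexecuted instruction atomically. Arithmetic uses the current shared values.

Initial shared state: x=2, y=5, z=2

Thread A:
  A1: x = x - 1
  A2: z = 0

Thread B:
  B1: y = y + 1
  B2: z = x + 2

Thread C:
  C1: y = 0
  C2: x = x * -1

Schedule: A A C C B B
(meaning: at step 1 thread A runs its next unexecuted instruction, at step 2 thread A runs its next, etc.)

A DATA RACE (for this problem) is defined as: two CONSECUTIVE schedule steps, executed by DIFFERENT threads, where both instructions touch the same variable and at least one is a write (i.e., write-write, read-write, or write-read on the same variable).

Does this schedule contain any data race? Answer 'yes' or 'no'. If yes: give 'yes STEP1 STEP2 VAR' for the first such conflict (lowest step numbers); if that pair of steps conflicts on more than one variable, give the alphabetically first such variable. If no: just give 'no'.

Answer: no

Derivation:
Steps 1,2: same thread (A). No race.
Steps 2,3: A(r=-,w=z) vs C(r=-,w=y). No conflict.
Steps 3,4: same thread (C). No race.
Steps 4,5: C(r=x,w=x) vs B(r=y,w=y). No conflict.
Steps 5,6: same thread (B). No race.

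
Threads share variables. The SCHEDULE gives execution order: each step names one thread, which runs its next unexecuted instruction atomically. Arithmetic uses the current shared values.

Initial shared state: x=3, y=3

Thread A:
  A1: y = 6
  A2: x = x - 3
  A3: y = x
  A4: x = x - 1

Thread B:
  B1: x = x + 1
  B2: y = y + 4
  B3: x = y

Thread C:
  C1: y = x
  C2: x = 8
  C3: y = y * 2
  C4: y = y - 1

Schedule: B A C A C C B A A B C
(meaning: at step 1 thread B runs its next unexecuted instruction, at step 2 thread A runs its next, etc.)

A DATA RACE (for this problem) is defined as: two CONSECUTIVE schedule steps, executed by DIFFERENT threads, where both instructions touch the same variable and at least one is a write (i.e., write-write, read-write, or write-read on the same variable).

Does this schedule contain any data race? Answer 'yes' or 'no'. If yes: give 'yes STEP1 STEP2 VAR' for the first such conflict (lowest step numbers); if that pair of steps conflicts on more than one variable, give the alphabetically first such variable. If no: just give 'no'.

Steps 1,2: B(r=x,w=x) vs A(r=-,w=y). No conflict.
Steps 2,3: A(y = 6) vs C(y = x). RACE on y (W-W).
Steps 3,4: C(y = x) vs A(x = x - 3). RACE on x (R-W).
Steps 4,5: A(x = x - 3) vs C(x = 8). RACE on x (W-W).
Steps 5,6: same thread (C). No race.
Steps 6,7: C(y = y * 2) vs B(y = y + 4). RACE on y (W-W).
Steps 7,8: B(y = y + 4) vs A(y = x). RACE on y (W-W).
Steps 8,9: same thread (A). No race.
Steps 9,10: A(x = x - 1) vs B(x = y). RACE on x (W-W).
Steps 10,11: B(x = y) vs C(y = y - 1). RACE on y (R-W).
First conflict at steps 2,3.

Answer: yes 2 3 y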